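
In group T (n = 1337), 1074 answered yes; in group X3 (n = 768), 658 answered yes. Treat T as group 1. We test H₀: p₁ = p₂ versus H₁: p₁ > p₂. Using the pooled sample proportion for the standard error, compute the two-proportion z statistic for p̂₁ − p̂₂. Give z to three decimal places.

p̂₁ = 1074/1337 = 0.80329, p̂₂ = 658/768 = 0.85677.
Pooled p̂ = (1074+658)/(1337+768) = 1732/2105 = 0.82280.
SE = √(p̂(1−p̂)(1/n₁+1/n₂)) = √(0.82280·0.17720·0.00205003) = √(0.00029889) = 0.01729.
z = (0.80329 − 0.85677)/0.01729 = -0.05348/0.01729 = -3.093.
p-value = P(Z > -3.093) ≈ 0.9990.

z = -3.093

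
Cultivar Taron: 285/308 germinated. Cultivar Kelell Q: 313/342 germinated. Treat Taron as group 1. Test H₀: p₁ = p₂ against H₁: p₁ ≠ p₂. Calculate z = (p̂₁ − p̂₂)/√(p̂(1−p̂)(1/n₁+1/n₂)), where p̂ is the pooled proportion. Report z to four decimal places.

p̂₁ = 285/308 = 0.925325, p̂₂ = 313/342 = 0.915205.
Pooled p̂ = (285+313)/(308+342) = 598/650 = 0.920000.
SE = √(p̂(1−p̂)(1/n₁+1/n₂)) = √(0.920000·0.080000·0.00617073) = √(0.000454166) = 0.021311.
z = (0.925325 − 0.915205)/0.021311 = 0.010120/0.021311 = 0.4749.
Two-sided p-value ≈ 2·Φ(−0.475) = 0.6349.

z = 0.4749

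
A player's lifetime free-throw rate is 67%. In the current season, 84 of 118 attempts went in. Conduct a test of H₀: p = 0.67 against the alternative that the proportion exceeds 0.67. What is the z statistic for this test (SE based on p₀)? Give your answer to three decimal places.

p̂ = 84/118 = 0.71186.
Under H₀, SE = √(0.67·0.33/118) = √(0.00187373) = 0.04329.
z = (0.71186 − 0.67)/0.04329 = 0.04186/0.04329 = 0.967.
p-value = P(Z > 0.967) ≈ 0.1667.

z = 0.967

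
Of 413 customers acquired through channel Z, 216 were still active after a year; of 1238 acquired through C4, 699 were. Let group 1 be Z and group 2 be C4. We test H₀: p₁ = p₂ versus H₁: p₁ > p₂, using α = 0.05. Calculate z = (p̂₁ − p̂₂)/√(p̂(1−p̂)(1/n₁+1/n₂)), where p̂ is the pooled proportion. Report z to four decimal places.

p̂₁ = 216/413 ≈ 0.523002, p̂₂ = 699/1238 ≈ 0.564620.
Pooled p̂ = (216+699)/(413+1238) = 915/1651 = 0.554210.
SE = √(p̂(1−p̂)(1/n₁+1/n₂)) = √(0.554210·0.445790·0.00322906) = √(0.000797776) = 0.028245.
z = (0.523002 − 0.564620)/0.028245 = -0.041618/0.028245 = -1.4735.
p-value = P(Z > -1.473) ≈ 0.9297; since p > α = 0.05, fail to reject H₀.

z = -1.4735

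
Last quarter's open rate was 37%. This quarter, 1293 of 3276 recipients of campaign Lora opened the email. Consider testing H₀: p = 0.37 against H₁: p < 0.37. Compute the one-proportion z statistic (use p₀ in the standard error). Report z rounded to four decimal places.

z = 2.9268

p̂ = 1293/3276 = 0.3946886.
Under H₀, SE = √(0.37·0.63/3276) = √(7.11538e-05) = 0.0084353.
z = (0.3946886 − 0.37)/0.0084353 = 0.0246886/0.0084353 = 2.9268.
p-value = P(Z < 2.927) ≈ 0.9983.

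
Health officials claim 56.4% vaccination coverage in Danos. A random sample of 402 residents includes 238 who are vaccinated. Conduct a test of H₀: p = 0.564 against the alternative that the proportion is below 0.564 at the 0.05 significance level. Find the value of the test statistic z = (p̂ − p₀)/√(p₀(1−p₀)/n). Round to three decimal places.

z = 1.134

p̂ = 238/402 = 0.59204.
SE = √(p₀(1−p₀)/n) = √(0.2459/402) = 0.02473.
z = (0.59204 − 0.564)/0.02473 = 0.02804/0.02473 = 1.134.
p-value = P(Z < 1.134) ≈ 0.8715; since p > α = 0.05, fail to reject H₀.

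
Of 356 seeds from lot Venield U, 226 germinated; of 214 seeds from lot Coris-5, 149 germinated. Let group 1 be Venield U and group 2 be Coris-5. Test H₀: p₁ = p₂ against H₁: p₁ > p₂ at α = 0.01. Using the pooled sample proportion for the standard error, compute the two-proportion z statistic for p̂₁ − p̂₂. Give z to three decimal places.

p̂₁ = 226/356 = 0.63483, p̂₂ = 149/214 = 0.69626.
Pooled p̂ = (226+149)/(356+214) = 375/570 = 0.65789.
SE = √(0.225069 × 0.00748189) = 0.04104.
z = (0.63483 − 0.69626)/0.04104 = -0.06143/0.04104 = -1.497.
p-value = P(Z > -1.497) ≈ 0.9328, so at α = 0.01 we fail to reject H₀.

z = -1.497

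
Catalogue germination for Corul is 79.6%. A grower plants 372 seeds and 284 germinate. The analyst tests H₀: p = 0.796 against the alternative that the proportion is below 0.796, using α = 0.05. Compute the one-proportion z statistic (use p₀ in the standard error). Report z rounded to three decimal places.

p̂ = 284/372 = 0.763441.
SE = √(p₀(1−p₀)/n) = √(0.16238/372) = 0.020893.
z = (0.763441 − 0.796)/0.020893 = -0.032559/0.020893 = -1.558.
p-value = P(Z < -1.558) ≈ 0.0596, so at α = 0.05 we fail to reject H₀.

z = -1.558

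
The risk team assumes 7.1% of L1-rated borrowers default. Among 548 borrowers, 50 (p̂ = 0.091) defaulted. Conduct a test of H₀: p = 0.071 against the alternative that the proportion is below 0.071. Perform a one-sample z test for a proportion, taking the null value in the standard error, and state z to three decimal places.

p̂ = 50/548 ≈ 0.09124.
SE = √(p₀(1−p₀)/n) = √(0.065959/548) = 0.01097.
z = (0.09124 − 0.071)/0.01097 = 0.02024/0.01097 = 1.845.
p-value = P(Z < 1.845) ≈ 0.9675.

z = 1.845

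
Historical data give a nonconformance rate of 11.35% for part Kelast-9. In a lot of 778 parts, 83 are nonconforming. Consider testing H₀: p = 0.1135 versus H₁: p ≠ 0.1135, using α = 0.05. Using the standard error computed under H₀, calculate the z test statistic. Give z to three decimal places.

z = -0.599

p̂ = 83/778 = 0.106684.
Under H₀, SE = √(0.1135·0.8865/778) = √(0.000129329) = 0.011372.
z = (0.106684 − 0.1135)/0.011372 = -0.006816/0.011372 = -0.599.
Two-sided p-value ≈ 2·Φ(−0.599) = 0.5489. With α = 0.05, fail to reject H₀.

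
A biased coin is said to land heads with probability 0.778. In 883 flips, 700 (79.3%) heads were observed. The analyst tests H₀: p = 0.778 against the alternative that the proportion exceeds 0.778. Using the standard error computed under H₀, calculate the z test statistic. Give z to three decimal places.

p̂ = 700/883 ≈ 0.792752.
Standard error under H₀: √(0.778×0.222/883) = 0.013986.
z = (0.792752 − 0.778)/0.013986 = 0.014752/0.013986 = 1.055.
p-value = P(Z > 1.055) ≈ 0.1458.

z = 1.055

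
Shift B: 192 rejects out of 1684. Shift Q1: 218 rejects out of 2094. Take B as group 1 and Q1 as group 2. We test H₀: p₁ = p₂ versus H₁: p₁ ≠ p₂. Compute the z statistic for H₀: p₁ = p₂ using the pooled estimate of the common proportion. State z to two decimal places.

p̂₁ = 192/1684 = 0.1140, p̂₂ = 218/2094 = 0.1041.
Pooled p̂ = (192+218)/(1684+2094) = 410/3778 = 0.1085.
SE = √(0.0967458 × 0.00107138) = 0.0102.
z = (0.1140 − 0.1041)/0.0102 = 0.0099/0.0102 = 0.97.
p-value = 2·P(Z > 0.973) ≈ 0.3305.

z = 0.97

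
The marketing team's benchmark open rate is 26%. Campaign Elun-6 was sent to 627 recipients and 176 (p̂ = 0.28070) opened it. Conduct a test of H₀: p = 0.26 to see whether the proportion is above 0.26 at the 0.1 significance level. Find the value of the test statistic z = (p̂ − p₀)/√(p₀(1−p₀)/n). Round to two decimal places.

p̂ = 176/627 ≈ 0.2807.
Under H₀, SE = √(0.26·0.74/627) = √(0.000306858) = 0.0175.
z = (0.2807 − 0.26)/0.0175 = 0.0207/0.0175 = 1.18.
p-value = P(Z > 1.182) ≈ 0.1186; since p > α = 0.1, fail to reject H₀.

z = 1.18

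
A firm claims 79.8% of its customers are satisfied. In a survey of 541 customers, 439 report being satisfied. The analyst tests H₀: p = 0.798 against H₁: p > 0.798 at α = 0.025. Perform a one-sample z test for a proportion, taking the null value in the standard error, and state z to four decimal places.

z = 0.7798

p̂ = 439/541 = 0.811460.
SE = √(p₀(1−p₀)/n) = √(0.1612/541) = 0.017261.
z = (0.811460 − 0.798)/0.017261 = 0.013460/0.017261 = 0.7798.
p-value = P(Z > 0.780) ≈ 0.2178. With α = 0.025, fail to reject H₀.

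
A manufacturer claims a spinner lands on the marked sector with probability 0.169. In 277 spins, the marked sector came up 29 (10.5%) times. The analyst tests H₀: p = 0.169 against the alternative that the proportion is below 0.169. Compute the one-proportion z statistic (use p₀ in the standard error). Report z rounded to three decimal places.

z = -2.856

p̂ = 29/277 ≈ 0.10469.
SE = √(p₀(1−p₀)/n) = √(0.14044/277) = 0.02252.
z = (0.10469 − 0.169)/0.02252 = -0.06431/0.02252 = -2.856.
p-value = P(Z < -2.856) ≈ 0.0021.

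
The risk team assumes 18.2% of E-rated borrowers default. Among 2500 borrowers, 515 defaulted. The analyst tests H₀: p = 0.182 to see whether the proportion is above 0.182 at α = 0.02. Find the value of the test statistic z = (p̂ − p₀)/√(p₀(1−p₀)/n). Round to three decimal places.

p̂ = 515/2500 = 0.206000.
Under H₀, SE = √(0.182·0.818/2500) = √(5.95504e-05) = 0.007717.
z = (0.206000 − 0.182)/0.007717 = 0.024000/0.007717 = 3.110.
p-value = P(Z > 3.110) ≈ 0.0009. With α = 0.02, reject H₀.

z = 3.110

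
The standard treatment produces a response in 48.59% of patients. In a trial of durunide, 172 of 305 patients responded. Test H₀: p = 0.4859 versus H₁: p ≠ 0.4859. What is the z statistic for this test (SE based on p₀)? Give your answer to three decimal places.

p̂ = 172/305 ≈ 0.563934.
SE = √(p₀(1−p₀)/n) = √(0.2498/305) = 0.028619.
z = (0.563934 − 0.4859)/0.028619 = 0.078034/0.028619 = 2.727.

z = 2.727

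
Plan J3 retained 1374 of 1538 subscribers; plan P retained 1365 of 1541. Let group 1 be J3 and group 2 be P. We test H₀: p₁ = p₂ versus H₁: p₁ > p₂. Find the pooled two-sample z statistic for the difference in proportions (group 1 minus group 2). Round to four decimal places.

p̂₁ = 1374/1538 ≈ 0.893368, p̂₂ = 1365/1541 ≈ 0.885788.
Pooled p̂ = (1374+1365)/(1538+1541) = 2739/3079 = 0.889575.
SE = √(0.0982317 × 0.00129912) = 0.011297.
z = (0.893368 − 0.885788)/0.011297 = 0.007580/0.011297 = 0.6710.
p-value = P(Z > 0.671) ≈ 0.2511.

z = 0.6710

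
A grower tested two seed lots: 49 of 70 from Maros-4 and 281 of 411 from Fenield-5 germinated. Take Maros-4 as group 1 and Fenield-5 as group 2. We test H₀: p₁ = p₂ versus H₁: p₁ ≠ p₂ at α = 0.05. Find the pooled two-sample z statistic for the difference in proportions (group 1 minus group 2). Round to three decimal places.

z = 0.272

p̂₁ = 49/70 ≈ 0.70000, p̂₂ = 281/411 ≈ 0.68370.
Pooled p̂ = (49+281)/(70+411) = 330/481 = 0.68607.
SE = √(0.215378 × 0.0167188) = 0.06001.
z = (0.70000 − 0.68370)/0.06001 = 0.01630/0.06001 = 0.272.
Two-sided p-value ≈ 2·Φ(−0.272) = 0.7859; since p > α = 0.05, fail to reject H₀.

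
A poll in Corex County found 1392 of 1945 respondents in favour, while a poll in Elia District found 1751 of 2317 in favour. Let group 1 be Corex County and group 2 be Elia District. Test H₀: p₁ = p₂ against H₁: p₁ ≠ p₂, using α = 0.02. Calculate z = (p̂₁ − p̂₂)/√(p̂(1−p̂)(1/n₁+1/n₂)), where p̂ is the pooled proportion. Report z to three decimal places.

p̂₁ = 1392/1945 = 0.71568, p̂₂ = 1751/2317 = 0.75572.
Pooled p̂ = (1392+1751)/(1945+2317) = 3143/4262 = 0.73745.
SE = √(p̂(1−p̂)(1/n₁+1/n₂)) = √(0.73745·0.26255·0.000945731) = √(0.000183111) = 0.01353.
z = (0.71568 − 0.75572)/0.01353 = -0.04004/0.01353 = -2.959.
Two-sided p-value ≈ 2·Φ(−2.959) = 0.0031. With α = 0.02, reject H₀.

z = -2.959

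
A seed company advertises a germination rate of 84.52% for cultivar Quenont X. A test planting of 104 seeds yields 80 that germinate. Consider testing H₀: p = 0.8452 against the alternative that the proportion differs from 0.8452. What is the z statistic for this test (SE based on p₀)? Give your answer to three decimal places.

z = -2.142

p̂ = 80/104 = 0.76923.
Standard error under H₀: √(0.8452×0.1548/104) = 0.03547.
z = (0.76923 − 0.8452)/0.03547 = -0.07597/0.03547 = -2.142.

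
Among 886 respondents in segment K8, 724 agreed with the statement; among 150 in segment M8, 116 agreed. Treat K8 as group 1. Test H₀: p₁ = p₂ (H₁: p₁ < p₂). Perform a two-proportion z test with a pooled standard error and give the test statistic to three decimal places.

p̂₁ = 724/886 = 0.81716, p̂₂ = 116/150 = 0.77333.
Pooled p̂ = (724+116)/(886+150) = 840/1036 = 0.81081.
SE = √(p̂(1−p̂)(1/n₁+1/n₂)) = √(0.81081·0.18919·0.00779533) = √(0.00119578) = 0.03458.
z = (0.81716 − 0.77333)/0.03458 = 0.04383/0.03458 = 1.267.

z = 1.267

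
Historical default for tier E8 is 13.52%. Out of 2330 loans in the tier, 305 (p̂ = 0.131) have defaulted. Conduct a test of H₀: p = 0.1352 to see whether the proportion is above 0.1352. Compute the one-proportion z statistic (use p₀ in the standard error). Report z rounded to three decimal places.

z = -0.607

p̂ = 305/2330 ≈ 0.13090.
Under H₀, SE = √(0.1352·0.8648/2330) = √(5.01807e-05) = 0.00708.
z = (0.13090 − 0.1352)/0.00708 = -0.00430/0.00708 = -0.607.
p-value = P(Z > -0.607) ≈ 0.7280.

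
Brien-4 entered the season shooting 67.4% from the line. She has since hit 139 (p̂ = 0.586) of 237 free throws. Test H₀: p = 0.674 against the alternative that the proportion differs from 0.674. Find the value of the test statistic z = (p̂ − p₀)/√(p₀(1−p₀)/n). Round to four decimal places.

z = -2.8738

p̂ = 139/237 = 0.586498.
Under H₀, SE = √(0.674·0.326/237) = √(0.000927105) = 0.030448.
z = (0.586498 − 0.674)/0.030448 = -0.087502/0.030448 = -2.8738.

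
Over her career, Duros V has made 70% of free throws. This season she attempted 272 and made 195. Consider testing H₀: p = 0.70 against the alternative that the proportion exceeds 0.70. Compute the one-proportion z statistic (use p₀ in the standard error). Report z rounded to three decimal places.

z = 0.609

p̂ = 195/272 = 0.716912.
Under H₀, SE = √(0.7·0.3/272) = √(0.000772059) = 0.027786.
z = (0.716912 − 0.7)/0.027786 = 0.016912/0.027786 = 0.609.
p-value = P(Z > 0.609) ≈ 0.2714.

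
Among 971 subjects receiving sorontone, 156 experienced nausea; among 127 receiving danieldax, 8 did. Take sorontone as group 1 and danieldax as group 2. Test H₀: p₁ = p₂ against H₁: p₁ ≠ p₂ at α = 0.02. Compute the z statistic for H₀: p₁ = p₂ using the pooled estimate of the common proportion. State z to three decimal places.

p̂₁ = 156/971 = 0.16066, p̂₂ = 8/127 = 0.06299.
Pooled p̂ = (156+8)/(971+127) = 164/1098 = 0.14936.
SE = √(p̂(1−p̂)(1/n₁+1/n₂)) = √(0.14936·0.85064·0.00890388) = √(0.00113127) = 0.03363.
z = (0.16066 − 0.06299)/0.03363 = 0.09767/0.03363 = 2.904.
Two-sided p-value ≈ 2·Φ(−2.904) = 0.0037; since p < α = 0.02, reject H₀.

z = 2.904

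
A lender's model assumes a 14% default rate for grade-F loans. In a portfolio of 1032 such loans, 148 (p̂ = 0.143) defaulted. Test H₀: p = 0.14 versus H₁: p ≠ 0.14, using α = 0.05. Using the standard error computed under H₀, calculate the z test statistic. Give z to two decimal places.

z = 0.32

p̂ = 148/1032 ≈ 0.14341.
Standard error under H₀: √(0.14×0.86/1032) = 0.01080.
z = (0.14341 − 0.14)/0.01080 = 0.00341/0.01080 = 0.32.
p-value = 2·P(Z > 0.316) ≈ 0.7522. With α = 0.05, fail to reject H₀.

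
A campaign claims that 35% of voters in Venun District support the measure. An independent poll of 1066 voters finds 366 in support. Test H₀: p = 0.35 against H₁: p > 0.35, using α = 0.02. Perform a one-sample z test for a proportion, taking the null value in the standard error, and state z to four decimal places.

z = -0.4559

p̂ = 366/1066 ≈ 0.343340.
SE = √(p₀(1−p₀)/n) = √(0.2275/1066) = 0.014609.
z = (0.343340 − 0.35)/0.014609 = -0.006660/0.014609 = -0.4559.
p-value = P(Z > -0.456) ≈ 0.6758. With α = 0.02, fail to reject H₀.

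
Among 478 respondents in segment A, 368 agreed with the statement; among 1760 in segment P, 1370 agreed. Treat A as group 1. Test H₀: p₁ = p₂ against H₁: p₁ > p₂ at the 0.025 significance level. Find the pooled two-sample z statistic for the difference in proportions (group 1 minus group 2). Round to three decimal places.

p̂₁ = 368/478 ≈ 0.769874, p̂₂ = 1370/1760 ≈ 0.778409.
Pooled p̂ = (368+1370)/(478+1760) = 1738/2238 = 0.776586.
SE = √(0.1735 × 0.00266023) = 0.021484.
z = (0.769874 − 0.778409)/0.021484 = -0.008535/0.021484 = -0.397.
p-value = P(Z > -0.397) ≈ 0.6544. With α = 0.025, fail to reject H₀.

z = -0.397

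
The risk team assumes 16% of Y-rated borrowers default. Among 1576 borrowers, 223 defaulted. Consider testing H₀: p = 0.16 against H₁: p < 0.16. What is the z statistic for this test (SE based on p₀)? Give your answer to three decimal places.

z = -2.004

p̂ = 223/1576 ≈ 0.14150.
Standard error under H₀: √(0.16×0.84/1576) = 0.00923.
z = (0.14150 − 0.16)/0.00923 = -0.01850/0.00923 = -2.004.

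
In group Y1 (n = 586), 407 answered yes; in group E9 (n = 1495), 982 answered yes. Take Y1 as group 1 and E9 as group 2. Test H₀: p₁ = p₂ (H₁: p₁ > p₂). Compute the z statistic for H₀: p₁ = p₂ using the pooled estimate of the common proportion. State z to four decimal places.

p̂₁ = 407/586 = 0.6945392, p̂₂ = 982/1495 = 0.6568562.
Pooled p̂ = (407+982)/(586+1495) = 1389/2081 = 0.6674676.
SE = √(p̂(1−p̂)(1/n₁+1/n₂)) = √(0.6674676·0.3325324·0.00237538) = √(0.000527227) = 0.0229614.
z = (0.6945392 − 0.6568562)/0.0229614 = 0.0376830/0.0229614 = 1.6411.

z = 1.6411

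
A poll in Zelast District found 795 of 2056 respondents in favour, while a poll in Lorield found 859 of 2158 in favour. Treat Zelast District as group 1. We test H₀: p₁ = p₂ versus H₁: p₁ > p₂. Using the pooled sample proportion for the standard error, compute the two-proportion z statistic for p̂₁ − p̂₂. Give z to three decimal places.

p̂₁ = 795/2056 = 0.38667, p̂₂ = 859/2158 = 0.39805.
Pooled p̂ = (795+859)/(2056+2158) = 1654/4214 = 0.39250.
SE = √(p̂(1−p̂)(1/n₁+1/n₂)) = √(0.39250·0.60750·0.000949773) = √(0.000226468) = 0.01505.
z = (0.38667 − 0.39805)/0.01505 = -0.01138/0.01505 = -0.756.

z = -0.756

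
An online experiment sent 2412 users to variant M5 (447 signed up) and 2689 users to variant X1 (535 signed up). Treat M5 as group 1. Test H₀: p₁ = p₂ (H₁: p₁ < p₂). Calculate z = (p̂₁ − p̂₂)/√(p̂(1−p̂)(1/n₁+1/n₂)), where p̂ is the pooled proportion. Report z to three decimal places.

p̂₁ = 447/2412 ≈ 0.18532, p̂₂ = 535/2689 ≈ 0.19896.
Pooled p̂ = (447+535)/(2412+2689) = 982/5101 = 0.19251.
SE = √(0.155451 × 0.000786479) = 0.01106.
z = (0.18532 − 0.19896)/0.01106 = -0.01364/0.01106 = -1.233.

z = -1.233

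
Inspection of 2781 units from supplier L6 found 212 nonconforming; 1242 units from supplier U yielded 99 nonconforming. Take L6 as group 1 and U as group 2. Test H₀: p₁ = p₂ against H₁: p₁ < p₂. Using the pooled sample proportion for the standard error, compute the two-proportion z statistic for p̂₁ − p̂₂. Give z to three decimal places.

p̂₁ = 212/2781 ≈ 0.07623, p̂₂ = 99/1242 ≈ 0.07971.
Pooled p̂ = (212+99)/(2781+1242) = 311/4023 = 0.07731.
SE = √(p̂(1−p̂)(1/n₁+1/n₂)) = √(0.07731·0.92269·0.00116474) = √(8.30799e-05) = 0.00911.
z = (0.07623 − 0.07971)/0.00911 = -0.00348/0.00911 = -0.382.

z = -0.382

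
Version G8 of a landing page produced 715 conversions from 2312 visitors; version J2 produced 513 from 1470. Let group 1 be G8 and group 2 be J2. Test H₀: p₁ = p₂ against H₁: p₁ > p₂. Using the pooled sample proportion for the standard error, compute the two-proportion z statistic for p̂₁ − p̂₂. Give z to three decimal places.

z = -2.543

p̂₁ = 715/2312 ≈ 0.30926, p̂₂ = 513/1470 ≈ 0.34898.
Pooled p̂ = (715+513)/(2312+1470) = 1228/3782 = 0.32470.
SE = √(p̂(1−p̂)(1/n₁+1/n₂)) = √(0.32470·0.67530·0.0011128) = √(0.000244002) = 0.01562.
z = (0.30926 − 0.34898)/0.01562 = -0.03972/0.01562 = -2.543.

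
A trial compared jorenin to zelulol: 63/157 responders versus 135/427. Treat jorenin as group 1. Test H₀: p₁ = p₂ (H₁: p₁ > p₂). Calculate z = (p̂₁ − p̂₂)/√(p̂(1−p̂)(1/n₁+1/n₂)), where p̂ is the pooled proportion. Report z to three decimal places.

p̂₁ = 63/157 = 0.40127, p̂₂ = 135/427 = 0.31616.
Pooled p̂ = (63+135)/(157+427) = 198/584 = 0.33904.
SE = √(p̂(1−p̂)(1/n₁+1/n₂)) = √(0.33904·0.66096·0.00871135) = √(0.00195215) = 0.04418.
z = (0.40127 − 0.31616)/0.04418 = 0.08511/0.04418 = 1.926.

z = 1.926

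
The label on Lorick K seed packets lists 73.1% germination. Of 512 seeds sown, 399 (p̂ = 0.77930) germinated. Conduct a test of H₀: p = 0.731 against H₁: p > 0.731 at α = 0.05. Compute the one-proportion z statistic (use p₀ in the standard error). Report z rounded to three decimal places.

p̂ = 399/512 ≈ 0.77930.
Under H₀, SE = √(0.731·0.269/512) = √(0.000384061) = 0.01960.
z = (0.77930 − 0.731)/0.01960 = 0.04830/0.01960 = 2.464.
p-value = P(Z > 2.464) ≈ 0.0069, so at α = 0.05 we reject H₀.

z = 2.464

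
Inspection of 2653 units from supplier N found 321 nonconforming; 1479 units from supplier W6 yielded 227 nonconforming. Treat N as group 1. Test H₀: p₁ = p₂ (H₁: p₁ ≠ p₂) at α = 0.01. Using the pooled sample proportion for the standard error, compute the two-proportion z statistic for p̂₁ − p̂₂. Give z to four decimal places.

z = -2.9517

p̂₁ = 321/2653 = 0.1209951, p̂₂ = 227/1479 = 0.1534821.
Pooled p̂ = (321+227)/(2653+1479) = 548/4132 = 0.1326234.
SE = √(0.115034 × 0.00105306) = 0.0110063.
z = (0.1209951 − 0.1534821)/0.0110063 = -0.0324870/0.0110063 = -2.9517.
Two-sided p-value ≈ 2·Φ(−2.952) = 0.0032, so at α = 0.01 we reject H₀.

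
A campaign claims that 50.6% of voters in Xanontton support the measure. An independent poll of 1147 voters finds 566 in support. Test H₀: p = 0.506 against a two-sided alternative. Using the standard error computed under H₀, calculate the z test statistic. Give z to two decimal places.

p̂ = 566/1147 = 0.49346.
SE = √(p₀(1−p₀)/n) = √(0.24996/1147) = 0.01476.
z = (0.49346 − 0.506)/0.01476 = -0.01254/0.01476 = -0.85.

z = -0.85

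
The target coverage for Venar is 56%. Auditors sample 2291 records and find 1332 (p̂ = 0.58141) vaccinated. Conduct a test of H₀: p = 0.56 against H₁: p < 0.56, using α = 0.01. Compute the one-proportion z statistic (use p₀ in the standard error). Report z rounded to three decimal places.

z = 2.064

p̂ = 1332/2291 ≈ 0.581405.
SE = √(p₀(1−p₀)/n) = √(0.2464/2291) = 0.010371.
z = (0.581405 − 0.56)/0.010371 = 0.021405/0.010371 = 2.064.
p-value = P(Z < 2.064) ≈ 0.9805; since p > α = 0.01, fail to reject H₀.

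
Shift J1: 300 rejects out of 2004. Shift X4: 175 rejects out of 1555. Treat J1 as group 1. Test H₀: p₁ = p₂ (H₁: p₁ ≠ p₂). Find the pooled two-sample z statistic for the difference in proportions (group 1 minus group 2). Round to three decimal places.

z = 3.233

p̂₁ = 300/2004 = 0.149701, p̂₂ = 175/1555 = 0.112540.
Pooled p̂ = (300+175)/(2004+1555) = 475/3559 = 0.133464.
SE = √(0.115652 × 0.00114209) = 0.011493.
z = (0.149701 − 0.112540)/0.011493 = 0.037161/0.011493 = 3.233.
Two-sided p-value ≈ 2·Φ(−3.233) = 0.0012.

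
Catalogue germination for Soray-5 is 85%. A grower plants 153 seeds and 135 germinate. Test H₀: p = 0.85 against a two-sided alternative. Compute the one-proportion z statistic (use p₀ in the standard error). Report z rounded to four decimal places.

p̂ = 135/153 = 0.882353.
SE = √(p₀(1−p₀)/n) = √(0.1275/153) = 0.028868.
z = (0.882353 − 0.85)/0.028868 = 0.032353/0.028868 = 1.1207.
p-value = 2·P(Z > 1.121) ≈ 0.2624.

z = 1.1207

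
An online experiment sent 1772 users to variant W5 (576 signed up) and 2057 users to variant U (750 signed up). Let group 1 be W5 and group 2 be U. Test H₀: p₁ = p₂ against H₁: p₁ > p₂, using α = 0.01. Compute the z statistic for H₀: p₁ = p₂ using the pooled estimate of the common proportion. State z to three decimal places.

p̂₁ = 576/1772 = 0.32506, p̂₂ = 750/2057 = 0.36461.
Pooled p̂ = (576+750)/(1772+2057) = 1326/3829 = 0.34630.
SE = √(0.226378 × 0.00105048) = 0.01542.
z = (0.32506 − 0.36461)/0.01542 = -0.03955/0.01542 = -2.565.
p-value = P(Z > -2.565) ≈ 0.9948. With α = 0.01, fail to reject H₀.

z = -2.565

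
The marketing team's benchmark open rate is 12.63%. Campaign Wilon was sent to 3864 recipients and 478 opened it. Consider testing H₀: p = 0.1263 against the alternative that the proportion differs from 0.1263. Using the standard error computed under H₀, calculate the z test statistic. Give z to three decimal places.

z = -0.485

p̂ = 478/3864 = 0.12371.
SE = √(p₀(1−p₀)/n) = √(0.11035/3864) = 0.00534.
z = (0.12371 − 0.1263)/0.00534 = -0.00259/0.00534 = -0.485.
Two-sided p-value ≈ 2·Φ(−0.485) = 0.6274.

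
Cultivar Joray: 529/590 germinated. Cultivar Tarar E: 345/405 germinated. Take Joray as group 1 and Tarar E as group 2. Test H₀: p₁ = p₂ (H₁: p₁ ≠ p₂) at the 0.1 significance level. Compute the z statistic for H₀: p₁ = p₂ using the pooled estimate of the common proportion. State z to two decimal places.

z = 2.12

p̂₁ = 529/590 ≈ 0.8966, p̂₂ = 345/405 ≈ 0.8519.
Pooled p̂ = (529+345)/(590+405) = 874/995 = 0.8784.
SE = √(0.10682 × 0.00416405) = 0.0211.
z = (0.8966 − 0.8519)/0.0211 = 0.0447/0.0211 = 2.12.
Two-sided p-value ≈ 2·Φ(−2.122) = 0.0338. With α = 0.1, reject H₀.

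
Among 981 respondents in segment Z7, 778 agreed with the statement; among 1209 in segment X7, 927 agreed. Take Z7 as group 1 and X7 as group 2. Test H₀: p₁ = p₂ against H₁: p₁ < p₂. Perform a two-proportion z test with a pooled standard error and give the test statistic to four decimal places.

z = 1.4750

p̂₁ = 778/981 ≈ 0.793068, p̂₂ = 927/1209 ≈ 0.766749.
Pooled p̂ = (778+927)/(981+1209) = 1705/2190 = 0.778539.
SE = √(0.172416 × 0.0018465) = 0.017843.
z = (0.793068 − 0.766749)/0.017843 = 0.026319/0.017843 = 1.4750.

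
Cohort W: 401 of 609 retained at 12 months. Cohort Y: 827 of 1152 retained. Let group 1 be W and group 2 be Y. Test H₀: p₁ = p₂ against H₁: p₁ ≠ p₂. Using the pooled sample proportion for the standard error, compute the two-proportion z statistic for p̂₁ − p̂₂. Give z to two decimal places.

p̂₁ = 401/609 = 0.6585, p̂₂ = 827/1152 = 0.7179.
Pooled p̂ = (401+827)/(609+1152) = 1228/1761 = 0.6973.
SE = √(0.21106 × 0.00251009) = 0.0230.
z = (0.6585 − 0.7179)/0.0230 = -0.0594/0.0230 = -2.58.
Two-sided p-value ≈ 2·Φ(−2.582) = 0.0098.

z = -2.58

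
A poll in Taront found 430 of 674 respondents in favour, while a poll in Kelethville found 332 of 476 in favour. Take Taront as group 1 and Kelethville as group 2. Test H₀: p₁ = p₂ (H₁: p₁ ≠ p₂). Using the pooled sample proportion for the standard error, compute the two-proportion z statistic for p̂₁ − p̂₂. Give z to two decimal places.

p̂₁ = 430/674 ≈ 0.6380, p̂₂ = 332/476 ≈ 0.6975.
Pooled p̂ = (430+332)/(674+476) = 762/1150 = 0.6626.
SE = √(p̂(1−p̂)(1/n₁+1/n₂)) = √(0.6626·0.3374·0.00358452) = √(0.00080135) = 0.0283.
z = (0.6380 − 0.6975)/0.0283 = -0.0595/0.0283 = -2.10.

z = -2.10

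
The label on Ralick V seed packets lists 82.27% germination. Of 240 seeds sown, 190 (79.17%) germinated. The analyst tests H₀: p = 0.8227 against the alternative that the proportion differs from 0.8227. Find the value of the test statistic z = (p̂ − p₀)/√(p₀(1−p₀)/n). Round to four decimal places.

z = -1.2588

p̂ = 190/240 ≈ 0.791667.
Under H₀, SE = √(0.8227·0.1773/240) = √(0.00060777) = 0.024653.
z = (0.791667 − 0.8227)/0.024653 = -0.031033/0.024653 = -1.2588.
p-value = 2·P(Z > 1.259) ≈ 0.2081.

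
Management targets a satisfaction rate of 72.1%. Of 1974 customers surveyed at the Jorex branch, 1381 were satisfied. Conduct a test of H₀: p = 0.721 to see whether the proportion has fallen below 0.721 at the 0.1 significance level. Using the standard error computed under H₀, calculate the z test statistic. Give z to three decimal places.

p̂ = 1381/1974 = 0.699595.
Standard error under H₀: √(0.721×0.279/1974) = 0.010095.
z = (0.699595 − 0.721)/0.010095 = -0.021405/0.010095 = -2.120.
p-value = P(Z < -2.120) ≈ 0.0170, so at α = 0.1 we reject H₀.

z = -2.120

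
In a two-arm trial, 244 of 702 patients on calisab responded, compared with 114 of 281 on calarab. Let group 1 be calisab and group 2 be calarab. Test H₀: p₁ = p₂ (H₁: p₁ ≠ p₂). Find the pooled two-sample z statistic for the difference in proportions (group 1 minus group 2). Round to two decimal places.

p̂₁ = 244/702 = 0.3476, p̂₂ = 114/281 = 0.4057.
Pooled p̂ = (244+114)/(702+281) = 358/983 = 0.3642.
SE = √(p̂(1−p̂)(1/n₁+1/n₂)) = √(0.3642·0.6358·0.00498322) = √(0.00115389) = 0.0340.
z = (0.3476 − 0.4057)/0.0340 = -0.0581/0.0340 = -1.71.

z = -1.71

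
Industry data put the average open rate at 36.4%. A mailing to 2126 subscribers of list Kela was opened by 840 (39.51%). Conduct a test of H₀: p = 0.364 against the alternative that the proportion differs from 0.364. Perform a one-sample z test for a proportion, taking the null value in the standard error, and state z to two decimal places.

p̂ = 840/2126 ≈ 0.39511.
Standard error under H₀: √(0.364×0.636/2126) = 0.01044.
z = (0.39511 − 0.364)/0.01044 = 0.03111/0.01044 = 2.98.

z = 2.98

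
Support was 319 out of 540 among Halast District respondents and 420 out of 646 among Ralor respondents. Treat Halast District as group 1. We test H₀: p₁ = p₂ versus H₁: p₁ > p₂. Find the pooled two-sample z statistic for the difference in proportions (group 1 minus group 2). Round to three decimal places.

p̂₁ = 319/540 ≈ 0.590741, p̂₂ = 420/646 ≈ 0.650155.
Pooled p̂ = (319+420)/(540+646) = 739/1186 = 0.623103.
SE = √(0.234846 × 0.00339984) = 0.028257.
z = (0.590741 − 0.650155)/0.028257 = -0.059414/0.028257 = -2.103.
p-value = P(Z > -2.103) ≈ 0.9823.

z = -2.103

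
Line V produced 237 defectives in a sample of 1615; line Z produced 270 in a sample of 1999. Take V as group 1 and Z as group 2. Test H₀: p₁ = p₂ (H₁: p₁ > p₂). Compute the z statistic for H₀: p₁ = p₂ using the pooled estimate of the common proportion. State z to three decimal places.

p̂₁ = 237/1615 = 0.14675, p̂₂ = 270/1999 = 0.13507.
Pooled p̂ = (237+270)/(1615+1999) = 507/3614 = 0.14029.
SE = √(p̂(1−p̂)(1/n₁+1/n₂)) = √(0.14029·0.85971·0.00111945) = √(0.000135013) = 0.01162.
z = (0.14675 − 0.13507)/0.01162 = 0.01168/0.01162 = 1.005.
p-value = P(Z > 1.005) ≈ 0.1574.

z = 1.005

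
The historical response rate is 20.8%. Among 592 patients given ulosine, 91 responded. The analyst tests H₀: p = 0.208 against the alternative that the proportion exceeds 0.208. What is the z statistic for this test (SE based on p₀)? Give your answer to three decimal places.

z = -3.254

p̂ = 91/592 ≈ 0.15372.
Under H₀, SE = √(0.208·0.792/592) = √(0.00027827) = 0.01668.
z = (0.15372 − 0.208)/0.01668 = -0.05428/0.01668 = -3.254.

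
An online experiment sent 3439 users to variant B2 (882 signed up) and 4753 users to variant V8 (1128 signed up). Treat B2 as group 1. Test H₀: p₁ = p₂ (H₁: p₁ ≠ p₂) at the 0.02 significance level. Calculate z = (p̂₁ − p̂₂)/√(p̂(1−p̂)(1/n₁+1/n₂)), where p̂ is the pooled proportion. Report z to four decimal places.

z = 1.9875

p̂₁ = 882/3439 = 0.256470, p̂₂ = 1128/4753 = 0.237324.
Pooled p̂ = (882+1128)/(3439+4753) = 2010/8192 = 0.245361.
SE = √(p̂(1−p̂)(1/n₁+1/n₂)) = √(0.245361·0.754639·0.000501176) = √(9.27973e-05) = 0.009633.
z = (0.256470 − 0.237324)/0.009633 = 0.019146/0.009633 = 1.9875.
p-value = 2·P(Z > 1.988) ≈ 0.0469, so at α = 0.02 we fail to reject H₀.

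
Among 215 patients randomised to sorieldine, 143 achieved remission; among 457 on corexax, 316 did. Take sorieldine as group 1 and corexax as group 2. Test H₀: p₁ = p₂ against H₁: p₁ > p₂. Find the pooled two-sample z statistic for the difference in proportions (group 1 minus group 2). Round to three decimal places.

z = -0.685

p̂₁ = 143/215 ≈ 0.66512, p̂₂ = 316/457 ≈ 0.69147.
Pooled p̂ = (143+316)/(215+457) = 459/672 = 0.68304.
SE = √(p̂(1−p̂)(1/n₁+1/n₂)) = √(0.68304·0.31696·0.00683935) = √(0.0014807) = 0.03848.
z = (0.66512 − 0.69147)/0.03848 = -0.02635/0.03848 = -0.685.
p-value = P(Z > -0.685) ≈ 0.7533.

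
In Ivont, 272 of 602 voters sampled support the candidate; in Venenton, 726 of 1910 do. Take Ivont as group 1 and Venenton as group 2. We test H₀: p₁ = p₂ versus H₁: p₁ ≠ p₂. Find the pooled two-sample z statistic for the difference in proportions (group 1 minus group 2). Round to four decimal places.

z = 3.1358

p̂₁ = 272/602 ≈ 0.451827, p̂₂ = 726/1910 ≈ 0.380105.
Pooled p̂ = (272+726)/(602+1910) = 998/2512 = 0.397293.
SE = √(p̂(1−p̂)(1/n₁+1/n₂)) = √(0.397293·0.602707·0.00218469) = √(0.000523127) = 0.022872.
z = (0.451827 − 0.380105)/0.022872 = 0.071722/0.022872 = 3.1358.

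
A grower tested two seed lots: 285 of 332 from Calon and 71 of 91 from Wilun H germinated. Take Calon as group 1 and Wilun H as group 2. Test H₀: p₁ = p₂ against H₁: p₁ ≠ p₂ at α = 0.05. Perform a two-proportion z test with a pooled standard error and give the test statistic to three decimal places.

z = 1.810

p̂₁ = 285/332 = 0.85843, p̂₂ = 71/91 = 0.78022.
Pooled p̂ = (285+71)/(332+91) = 356/423 = 0.84161.
SE = √(p̂(1−p̂)(1/n₁+1/n₂)) = √(0.84161·0.15839·0.0140011) = √(0.0018664) = 0.04320.
z = (0.85843 − 0.78022)/0.04320 = 0.07821/0.04320 = 1.810.
p-value = 2·P(Z > 1.810) ≈ 0.0702; since p > α = 0.05, fail to reject H₀.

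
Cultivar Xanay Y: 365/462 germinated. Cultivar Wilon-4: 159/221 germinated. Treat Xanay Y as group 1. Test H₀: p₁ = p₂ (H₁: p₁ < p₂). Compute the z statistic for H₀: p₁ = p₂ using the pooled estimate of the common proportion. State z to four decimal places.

z = 2.0421

p̂₁ = 365/462 = 0.790043, p̂₂ = 159/221 = 0.719457.
Pooled p̂ = (365+159)/(462+221) = 524/683 = 0.767204.
SE = √(0.178602 × 0.00668939) = 0.034565.
z = (0.790043 − 0.719457)/0.034565 = 0.070586/0.034565 = 2.0421.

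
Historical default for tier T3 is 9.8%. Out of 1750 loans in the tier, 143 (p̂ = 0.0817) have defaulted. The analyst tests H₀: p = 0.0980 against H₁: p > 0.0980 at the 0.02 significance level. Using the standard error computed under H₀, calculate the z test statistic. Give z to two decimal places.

p̂ = 143/1750 = 0.08171.
Under H₀, SE = √(0.098·0.902/1750) = √(5.0512e-05) = 0.00711.
z = (0.08171 − 0.098)/0.00711 = -0.01629/0.00711 = -2.29.
p-value = P(Z > -2.291) ≈ 0.9890, so at α = 0.02 we fail to reject H₀.

z = -2.29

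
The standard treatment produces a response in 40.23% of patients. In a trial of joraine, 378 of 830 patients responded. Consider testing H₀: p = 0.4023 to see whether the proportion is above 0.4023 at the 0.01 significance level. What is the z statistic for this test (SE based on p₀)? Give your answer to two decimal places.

p̂ = 378/830 = 0.4554.
Under H₀, SE = √(0.4023·0.5977/830) = √(0.000289704) = 0.0170.
z = (0.4554 − 0.4023)/0.0170 = 0.0531/0.0170 = 3.12.
p-value = P(Z > 3.121) ≈ 0.0009, so at α = 0.01 we reject H₀.

z = 3.12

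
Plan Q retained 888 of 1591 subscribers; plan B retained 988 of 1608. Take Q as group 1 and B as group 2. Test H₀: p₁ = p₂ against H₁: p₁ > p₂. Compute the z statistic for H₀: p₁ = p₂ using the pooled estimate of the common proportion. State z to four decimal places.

z = -3.2323

p̂₁ = 888/1591 = 0.5581395, p̂₂ = 988/1608 = 0.6144279.
Pooled p̂ = (888+988)/(1591+1608) = 1876/3199 = 0.5864333.
SE = √(0.242529 × 0.00125043) = 0.0174145.
z = (0.5581395 − 0.6144279)/0.0174145 = -0.0562884/0.0174145 = -3.2323.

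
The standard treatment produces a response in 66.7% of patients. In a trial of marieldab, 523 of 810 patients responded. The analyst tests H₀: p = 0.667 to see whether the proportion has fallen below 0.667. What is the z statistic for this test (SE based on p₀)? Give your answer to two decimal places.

p̂ = 523/810 = 0.64568.
Under H₀, SE = √(0.667·0.333/810) = √(0.000274211) = 0.01656.
z = (0.64568 − 0.667)/0.01656 = -0.02132/0.01656 = -1.29.
p-value = P(Z < -1.288) ≈ 0.0990.

z = -1.29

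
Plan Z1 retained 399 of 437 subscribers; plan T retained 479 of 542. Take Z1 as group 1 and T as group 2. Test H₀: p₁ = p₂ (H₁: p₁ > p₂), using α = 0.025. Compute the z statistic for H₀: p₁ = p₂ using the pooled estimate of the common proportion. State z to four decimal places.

z = 1.4972

p̂₁ = 399/437 ≈ 0.913043, p̂₂ = 479/542 ≈ 0.883764.
Pooled p̂ = (399+479)/(437+542) = 878/979 = 0.896834.
SE = √(0.0925232 × 0.00413335) = 0.019556.
z = (0.913043 − 0.883764)/0.019556 = 0.029279/0.019556 = 1.4972.
p-value = P(Z > 1.497) ≈ 0.0672; since p > α = 0.025, fail to reject H₀.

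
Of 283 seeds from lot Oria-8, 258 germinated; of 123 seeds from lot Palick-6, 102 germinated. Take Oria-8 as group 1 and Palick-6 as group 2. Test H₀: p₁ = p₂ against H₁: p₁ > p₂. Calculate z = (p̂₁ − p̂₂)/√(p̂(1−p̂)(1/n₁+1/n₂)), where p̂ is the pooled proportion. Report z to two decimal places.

p̂₁ = 258/283 ≈ 0.9117, p̂₂ = 102/123 ≈ 0.8293.
Pooled p̂ = (258+102)/(283+123) = 360/406 = 0.8867.
SE = √(0.100463 × 0.0116637) = 0.0342.
z = (0.9117 − 0.8293)/0.0342 = 0.0824/0.0342 = 2.41.
p-value = P(Z > 2.407) ≈ 0.0080.

z = 2.41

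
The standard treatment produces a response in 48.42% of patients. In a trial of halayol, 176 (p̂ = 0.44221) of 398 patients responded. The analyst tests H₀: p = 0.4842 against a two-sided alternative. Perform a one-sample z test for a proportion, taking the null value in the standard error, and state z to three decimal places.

z = -1.676

p̂ = 176/398 = 0.44221.
SE = √(p₀(1−p₀)/n) = √(0.24975/398) = 0.02505.
z = (0.44221 − 0.4842)/0.02505 = -0.04199/0.02505 = -1.676.
p-value = 2·P(Z > 1.676) ≈ 0.0937.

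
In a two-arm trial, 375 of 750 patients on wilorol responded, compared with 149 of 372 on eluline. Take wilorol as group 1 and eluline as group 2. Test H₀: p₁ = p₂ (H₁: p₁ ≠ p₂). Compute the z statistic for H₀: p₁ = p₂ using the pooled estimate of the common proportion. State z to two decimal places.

z = 3.14

p̂₁ = 375/750 ≈ 0.50000, p̂₂ = 149/372 ≈ 0.40054.
Pooled p̂ = (375+149)/(750+372) = 524/1122 = 0.46702.
SE = √(0.248913 × 0.00402151) = 0.03164.
z = (0.50000 − 0.40054)/0.03164 = 0.09946/0.03164 = 3.14.
Two-sided p-value ≈ 2·Φ(−3.144) = 0.0017.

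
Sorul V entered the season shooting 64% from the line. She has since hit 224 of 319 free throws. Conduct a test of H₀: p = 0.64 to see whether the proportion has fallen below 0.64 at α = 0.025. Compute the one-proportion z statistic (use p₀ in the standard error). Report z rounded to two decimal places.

z = 2.31

p̂ = 224/319 ≈ 0.7022.
Standard error under H₀: √(0.64×0.36/319) = 0.0269.
z = (0.7022 − 0.64)/0.0269 = 0.0622/0.0269 = 2.31.
p-value = P(Z < 2.314) ≈ 0.9897. With α = 0.025, fail to reject H₀.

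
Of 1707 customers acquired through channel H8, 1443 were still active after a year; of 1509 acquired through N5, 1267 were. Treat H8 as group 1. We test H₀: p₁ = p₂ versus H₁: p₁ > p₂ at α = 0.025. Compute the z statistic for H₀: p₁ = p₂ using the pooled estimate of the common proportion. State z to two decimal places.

z = 0.44

p̂₁ = 1443/1707 = 0.8453, p̂₂ = 1267/1509 = 0.8396.
Pooled p̂ = (1443+1267)/(1707+1509) = 2710/3216 = 0.8427.
SE = √(0.132583 × 0.00124851) = 0.0129.
z = (0.8453 − 0.8396)/0.0129 = 0.0057/0.0129 = 0.44.
p-value = P(Z > 0.444) ≈ 0.3285; since p > α = 0.025, fail to reject H₀.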